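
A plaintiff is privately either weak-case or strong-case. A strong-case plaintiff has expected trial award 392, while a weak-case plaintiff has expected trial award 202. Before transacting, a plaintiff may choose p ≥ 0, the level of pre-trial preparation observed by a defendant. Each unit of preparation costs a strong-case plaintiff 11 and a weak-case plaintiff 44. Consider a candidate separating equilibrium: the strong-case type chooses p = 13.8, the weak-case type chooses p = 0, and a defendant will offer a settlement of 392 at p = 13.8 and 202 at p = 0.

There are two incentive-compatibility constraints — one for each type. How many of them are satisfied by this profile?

2

Weak-case type: stay at 0 → 202; mimic → 392 − 44 × 13.8 = -215.2. IC holds (202 ≥ -215.2).
Strong-case type: signal → 392 − 11 × 13.8 = 240.2; deviate to 0 → 202. IC holds (240.2 ≥ 202).
2 of 2 constraints hold, so this is a separating equilibrium.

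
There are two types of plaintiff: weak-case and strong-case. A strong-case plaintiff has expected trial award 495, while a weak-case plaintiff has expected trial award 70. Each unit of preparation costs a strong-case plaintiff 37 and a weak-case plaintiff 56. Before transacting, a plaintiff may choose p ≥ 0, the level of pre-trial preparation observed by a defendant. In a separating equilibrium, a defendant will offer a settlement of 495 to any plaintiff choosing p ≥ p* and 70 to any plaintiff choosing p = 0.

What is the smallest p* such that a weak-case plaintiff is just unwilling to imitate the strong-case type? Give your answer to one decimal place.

A weak-case plaintiff choosing p = 0 receives 70.
Imitating at p* instead would pay 495 at cost 56·p*, netting 495 − 56·p*.
Indifference: 70 = 495 − 56·p*, so p* = (495 − 70) / 56 ≈ 7.6.
This is the weak-case type's binding incentive-compatibility constraint; any p ≥ 7.6 sustains separation on that side.

7.6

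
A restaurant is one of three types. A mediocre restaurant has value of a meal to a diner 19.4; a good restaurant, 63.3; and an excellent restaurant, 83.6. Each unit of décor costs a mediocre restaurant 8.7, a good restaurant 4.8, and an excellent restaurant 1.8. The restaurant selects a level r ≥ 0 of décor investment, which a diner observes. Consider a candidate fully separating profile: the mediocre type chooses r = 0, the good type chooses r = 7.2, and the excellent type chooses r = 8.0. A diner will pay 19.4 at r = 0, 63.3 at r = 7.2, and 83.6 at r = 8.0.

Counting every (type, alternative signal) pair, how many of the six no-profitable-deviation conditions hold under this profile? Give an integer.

Good (own payoff 63.3 − 4.8×7.2 = 28.74): to r=0 gives 19.4 → no gain ✓; to r=8.0 gives 83.6 − 4.8×8.0 = 45.2 → profitable ✗.
Mediocre (own payoff 19.4): to r=7.2 gives 63.3 − 8.7×7.2 = 0.66 → no gain ✓; to r=8.0 gives 83.6 − 8.7×8.0 = 14 → no gain ✓.
Excellent (own payoff 83.6 − 1.8×8.0 = 69.2): to r=0 gives 19.4 → no gain ✓; to r=7.2 gives 63.3 − 1.8×7.2 = 50.34 → no gain ✓.
5 of the 6 constraints hold; not an equilibrium.

5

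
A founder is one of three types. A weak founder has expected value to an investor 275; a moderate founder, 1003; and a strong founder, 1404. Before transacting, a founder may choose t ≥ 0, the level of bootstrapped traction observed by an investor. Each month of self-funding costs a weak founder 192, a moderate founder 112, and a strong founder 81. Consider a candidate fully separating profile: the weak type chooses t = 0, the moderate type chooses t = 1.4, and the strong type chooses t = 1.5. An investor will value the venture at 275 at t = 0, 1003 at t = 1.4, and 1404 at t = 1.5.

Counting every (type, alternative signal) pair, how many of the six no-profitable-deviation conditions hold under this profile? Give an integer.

3

Weak (own payoff 275): to t=1.4 gives 1003 − 192×1.4 = 734.2 → profitable ✗; to t=1.5 gives 1404 − 192×1.5 = 1116 → profitable ✗.
Strong (own payoff 1404 − 81×1.5 = 1282.5): to t=0 gives 275 → no gain ✓; to t=1.4 gives 1003 − 81×1.4 = 889.6 → no gain ✓.
Moderate (own payoff 1003 − 112×1.4 = 846.2): to t=0 gives 275 → no gain ✓; to t=1.5 gives 1404 − 112×1.5 = 1236 → profitable ✗.
3 of the 6 constraints hold; not an equilibrium.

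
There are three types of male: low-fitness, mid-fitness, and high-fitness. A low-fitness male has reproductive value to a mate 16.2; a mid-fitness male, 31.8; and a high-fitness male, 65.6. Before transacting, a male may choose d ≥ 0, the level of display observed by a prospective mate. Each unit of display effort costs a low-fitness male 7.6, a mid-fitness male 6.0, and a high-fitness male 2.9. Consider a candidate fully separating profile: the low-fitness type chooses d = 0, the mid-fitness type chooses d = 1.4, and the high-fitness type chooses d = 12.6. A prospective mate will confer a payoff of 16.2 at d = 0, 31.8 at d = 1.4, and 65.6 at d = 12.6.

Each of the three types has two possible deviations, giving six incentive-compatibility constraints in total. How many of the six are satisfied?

5

High-fitness (own payoff 65.6 − 2.9×12.6 = 29.06): to d=0 gives 16.2 → no gain ✓; to d=1.4 gives 31.8 − 2.9×1.4 = 27.74 → no gain ✓.
Low-fitness (own payoff 16.2): to d=1.4 gives 31.8 − 7.6×1.4 = 21.16 → profitable ✗; to d=12.6 gives 65.6 − 7.6×12.6 = -30.16 → no gain ✓.
Mid-fitness (own payoff 31.8 − 6.0×1.4 = 23.4): to d=0 gives 16.2 → no gain ✓; to d=12.6 gives 65.6 − 6.0×12.6 = -10 → no gain ✓.
5 of the 6 constraints hold; not an equilibrium.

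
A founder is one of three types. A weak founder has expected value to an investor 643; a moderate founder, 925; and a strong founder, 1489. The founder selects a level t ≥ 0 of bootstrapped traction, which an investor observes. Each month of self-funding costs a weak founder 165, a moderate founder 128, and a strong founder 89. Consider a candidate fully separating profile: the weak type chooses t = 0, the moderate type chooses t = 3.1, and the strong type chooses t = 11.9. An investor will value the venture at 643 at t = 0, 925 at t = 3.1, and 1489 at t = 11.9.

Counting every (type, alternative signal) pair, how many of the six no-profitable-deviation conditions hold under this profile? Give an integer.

3

Strong (own payoff 1489 − 89×11.9 = 429.9): to t=0 gives 643 → profitable ✗; to t=3.1 gives 925 − 89×3.1 = 649.1 → profitable ✗.
Weak (own payoff 643): to t=3.1 gives 925 − 165×3.1 = 413.5 → no gain ✓; to t=11.9 gives 1489 − 165×11.9 = -474.5 → no gain ✓.
Moderate (own payoff 925 − 128×3.1 = 528.2): to t=0 gives 643 → profitable ✗; to t=11.9 gives 1489 − 128×11.9 = -34.2 → no gain ✓.
3 of the 6 constraints hold; not an equilibrium.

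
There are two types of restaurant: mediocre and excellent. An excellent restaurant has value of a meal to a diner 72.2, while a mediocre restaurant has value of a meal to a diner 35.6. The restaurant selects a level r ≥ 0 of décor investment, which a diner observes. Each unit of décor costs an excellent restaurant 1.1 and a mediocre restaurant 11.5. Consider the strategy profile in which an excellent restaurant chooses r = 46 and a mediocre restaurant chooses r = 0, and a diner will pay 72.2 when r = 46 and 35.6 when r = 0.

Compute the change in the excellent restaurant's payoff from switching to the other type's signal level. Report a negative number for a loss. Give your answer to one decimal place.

14.0

Playing r = 46 the excellent restaurant receives 72.2 − 1.1 × 46 = 21.6.
Deviating to r = 0 yields 35.6 instead.
Gain from deviating: 35.6 − 21.6 = 14.0.
The gain is positive, so the excellent type's incentive-compatibility constraint is violated — this profile is not a separating equilibrium.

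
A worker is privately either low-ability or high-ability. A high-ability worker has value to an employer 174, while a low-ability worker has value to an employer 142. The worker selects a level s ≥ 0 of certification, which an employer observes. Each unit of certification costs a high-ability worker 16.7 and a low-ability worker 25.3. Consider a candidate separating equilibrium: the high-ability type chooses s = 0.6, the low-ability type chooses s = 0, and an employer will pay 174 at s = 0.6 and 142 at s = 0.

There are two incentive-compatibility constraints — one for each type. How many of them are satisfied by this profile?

Low-ability type: stay at 0 → 142; mimic → 174 − 25.3 × 0.6 = 158.82. IC fails (142 < 158.82).
High-ability type: signal → 174 − 16.7 × 0.6 = 163.98; deviate to 0 → 142. IC holds (163.98 ≥ 142).
1 of 2 constraints hold, so this profile is not an equilibrium.

1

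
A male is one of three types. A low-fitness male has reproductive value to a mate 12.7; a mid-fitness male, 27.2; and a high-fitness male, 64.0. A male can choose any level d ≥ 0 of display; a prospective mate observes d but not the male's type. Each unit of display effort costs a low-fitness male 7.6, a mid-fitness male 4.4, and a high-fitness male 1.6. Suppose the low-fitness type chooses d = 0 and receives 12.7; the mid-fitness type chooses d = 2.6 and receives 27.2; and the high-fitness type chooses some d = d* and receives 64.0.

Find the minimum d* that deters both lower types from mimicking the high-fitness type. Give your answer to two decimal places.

10.96

Low-fitness type (on-path payoff 12.7) won't mimic when 12.7 ≥ 64.0 − 7.6·d*, i.e. d* ≥ 6.75.
Mid-fitness type (on-path payoff 27.2 − 4.4×2.6 = 15.76) won't mimic when 15.76 ≥ 64.0 − 4.4·d*, i.e. d* ≥ 10.96.
Both must hold, so d* = max(6.75, 10.96) = 10.96. The mid-fitness type's constraint binds.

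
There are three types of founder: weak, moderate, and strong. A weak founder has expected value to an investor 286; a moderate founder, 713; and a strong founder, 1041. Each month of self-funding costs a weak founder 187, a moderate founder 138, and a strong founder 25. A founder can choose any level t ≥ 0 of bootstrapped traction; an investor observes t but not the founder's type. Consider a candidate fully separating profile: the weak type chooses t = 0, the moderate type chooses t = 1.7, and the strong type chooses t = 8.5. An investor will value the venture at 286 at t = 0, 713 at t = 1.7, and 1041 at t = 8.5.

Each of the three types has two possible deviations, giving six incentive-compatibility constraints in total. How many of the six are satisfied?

5

Strong (own payoff 1041 − 25×8.5 = 828.5): to t=0 gives 286 → no gain ✓; to t=1.7 gives 713 − 25×1.7 = 670.5 → no gain ✓.
Weak (own payoff 286): to t=1.7 gives 713 − 187×1.7 = 395.1 → profitable ✗; to t=8.5 gives 1041 − 187×8.5 = -548.5 → no gain ✓.
Moderate (own payoff 713 − 138×1.7 = 478.4): to t=0 gives 286 → no gain ✓; to t=8.5 gives 1041 − 138×8.5 = -132 → no gain ✓.
5 of the 6 constraints hold; not an equilibrium.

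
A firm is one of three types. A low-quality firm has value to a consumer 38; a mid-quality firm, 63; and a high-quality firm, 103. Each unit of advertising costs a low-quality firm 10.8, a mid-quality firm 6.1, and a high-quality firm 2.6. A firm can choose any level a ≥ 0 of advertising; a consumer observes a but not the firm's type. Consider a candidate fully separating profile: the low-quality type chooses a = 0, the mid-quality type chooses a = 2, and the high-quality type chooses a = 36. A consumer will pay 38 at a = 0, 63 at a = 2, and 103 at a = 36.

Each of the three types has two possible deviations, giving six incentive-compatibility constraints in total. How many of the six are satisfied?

3

Mid-quality (own payoff 63 − 6.1×2 = 50.8): to a=0 gives 38 → no gain ✓; to a=36 gives 103 − 6.1×36 = -116.6 → no gain ✓.
Low-quality (own payoff 38): to a=2 gives 63 − 10.8×2 = 41.4 → profitable ✗; to a=36 gives 103 − 10.8×36 = -285.8 → no gain ✓.
High-quality (own payoff 103 − 2.6×36 = 9.4): to a=0 gives 38 → profitable ✗; to a=2 gives 63 − 2.6×2 = 57.8 → profitable ✗.
3 of the 6 constraints hold; not an equilibrium.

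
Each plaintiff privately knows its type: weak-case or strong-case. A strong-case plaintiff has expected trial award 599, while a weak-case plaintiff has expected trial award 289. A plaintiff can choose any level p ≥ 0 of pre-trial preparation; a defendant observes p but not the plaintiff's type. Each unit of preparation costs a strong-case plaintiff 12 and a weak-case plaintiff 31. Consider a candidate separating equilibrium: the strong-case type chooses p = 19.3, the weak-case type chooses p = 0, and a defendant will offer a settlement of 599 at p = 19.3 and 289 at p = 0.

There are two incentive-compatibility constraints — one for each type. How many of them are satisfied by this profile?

2

Weak-case type: stay at 0 → 289; mimic → 599 − 31 × 19.3 = 0.7. IC holds (289 ≥ 0.7).
Strong-case type: signal → 599 − 12 × 19.3 = 367.4; deviate to 0 → 289. IC holds (367.4 ≥ 289).
2 of 2 constraints hold, so this is a separating equilibrium.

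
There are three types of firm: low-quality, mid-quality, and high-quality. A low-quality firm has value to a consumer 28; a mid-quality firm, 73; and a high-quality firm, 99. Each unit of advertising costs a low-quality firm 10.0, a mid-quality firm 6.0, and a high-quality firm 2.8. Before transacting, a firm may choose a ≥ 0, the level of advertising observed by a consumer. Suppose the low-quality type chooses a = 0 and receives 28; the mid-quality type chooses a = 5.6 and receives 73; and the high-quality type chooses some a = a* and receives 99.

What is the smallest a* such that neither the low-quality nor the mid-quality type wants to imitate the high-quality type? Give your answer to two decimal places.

Low-quality type (on-path payoff 28) won't mimic when 28 ≥ 99 − 10.0·a*, i.e. a* ≥ 7.10.
Mid-quality type (on-path payoff 73 − 6.0×5.6 = 39.4) won't mimic when 39.4 ≥ 99 − 6.0·a*, i.e. a* ≥ 9.93.
Both must hold, so a* = max(7.10, 9.93) = 9.93. The mid-quality type's constraint binds.

9.93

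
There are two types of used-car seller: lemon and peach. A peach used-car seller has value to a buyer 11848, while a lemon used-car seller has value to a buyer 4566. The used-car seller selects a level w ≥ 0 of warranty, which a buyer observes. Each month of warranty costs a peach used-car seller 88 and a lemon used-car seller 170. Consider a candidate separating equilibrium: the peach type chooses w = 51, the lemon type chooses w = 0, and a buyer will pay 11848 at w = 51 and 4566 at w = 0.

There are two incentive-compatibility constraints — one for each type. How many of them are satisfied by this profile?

2

Peach type: signal → 11848 − 88 × 51 = 7360; deviate to 0 → 4566. IC holds (7360 ≥ 4566).
Lemon type: stay at 0 → 4566; mimic → 11848 − 170 × 51 = 3178. IC holds (4566 ≥ 3178).
2 of 2 constraints hold, so this is a separating equilibrium.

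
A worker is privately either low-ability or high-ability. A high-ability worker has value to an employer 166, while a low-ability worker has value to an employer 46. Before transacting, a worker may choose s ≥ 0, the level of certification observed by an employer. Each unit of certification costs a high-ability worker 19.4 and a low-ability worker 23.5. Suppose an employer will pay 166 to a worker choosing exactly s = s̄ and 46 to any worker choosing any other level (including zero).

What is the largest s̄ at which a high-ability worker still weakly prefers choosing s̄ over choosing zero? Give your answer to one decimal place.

Choosing s̄ yields the high-ability type 166 − 19.4·s̄; choosing zero yields 46.
The high-ability type is indifferent at 166 − 19.4·s̄ = 46, i.e. s̄ = (166 − 46) / 19.4 ≈ 6.2.
For any s̄ above 6.2 the high-ability type would rather pool at zero, so separation collapses.

6.2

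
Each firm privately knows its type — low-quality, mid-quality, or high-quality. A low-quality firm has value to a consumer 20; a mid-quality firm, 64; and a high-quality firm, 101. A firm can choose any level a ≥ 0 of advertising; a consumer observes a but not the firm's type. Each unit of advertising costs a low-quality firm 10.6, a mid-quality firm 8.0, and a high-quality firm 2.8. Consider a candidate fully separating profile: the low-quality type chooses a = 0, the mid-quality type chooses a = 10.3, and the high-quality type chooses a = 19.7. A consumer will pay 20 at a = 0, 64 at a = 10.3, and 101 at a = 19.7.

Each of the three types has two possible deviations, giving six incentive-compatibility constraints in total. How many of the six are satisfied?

Mid-quality (own payoff 64 − 8.0×10.3 = -18.4): to a=0 gives 20 → profitable ✗; to a=19.7 gives 101 − 8.0×19.7 = -56.6 → no gain ✓.
Low-quality (own payoff 20): to a=10.3 gives 64 − 10.6×10.3 = -45.18 → no gain ✓; to a=19.7 gives 101 − 10.6×19.7 = -107.82 → no gain ✓.
High-quality (own payoff 101 − 2.8×19.7 = 45.84): to a=0 gives 20 → no gain ✓; to a=10.3 gives 64 − 2.8×10.3 = 35.16 → no gain ✓.
5 of the 6 constraints hold; not an equilibrium.

5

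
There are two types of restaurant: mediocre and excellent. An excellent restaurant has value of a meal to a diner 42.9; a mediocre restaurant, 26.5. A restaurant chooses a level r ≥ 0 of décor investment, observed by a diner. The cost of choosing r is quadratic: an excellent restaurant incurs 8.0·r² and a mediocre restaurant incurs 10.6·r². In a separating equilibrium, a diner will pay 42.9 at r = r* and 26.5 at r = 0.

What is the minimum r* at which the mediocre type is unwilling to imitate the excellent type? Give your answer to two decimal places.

The mediocre type at r = 0 receives 26.5; imitating at r* yields 42.9 − 10.6·r*².
Indifference: 26.5 = 42.9 − 10.6·r*², so r*² = (42.9 − 26.5) / 10.6 ≈ 1.5472.
r* = √1.5472 ≈ 1.24.

1.24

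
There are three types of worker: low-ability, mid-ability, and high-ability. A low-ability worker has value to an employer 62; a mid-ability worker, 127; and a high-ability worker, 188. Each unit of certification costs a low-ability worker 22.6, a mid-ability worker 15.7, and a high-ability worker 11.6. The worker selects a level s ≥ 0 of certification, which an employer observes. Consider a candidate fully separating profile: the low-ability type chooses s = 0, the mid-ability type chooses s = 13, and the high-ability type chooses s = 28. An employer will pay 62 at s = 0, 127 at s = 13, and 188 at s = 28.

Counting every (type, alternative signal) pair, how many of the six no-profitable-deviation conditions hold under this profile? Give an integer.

Low-ability (own payoff 62): to s=13 gives 127 − 22.6×13 = -166.8 → no gain ✓; to s=28 gives 188 − 22.6×28 = -444.8 → no gain ✓.
High-ability (own payoff 188 − 11.6×28 = -136.8): to s=0 gives 62 → profitable ✗; to s=13 gives 127 − 11.6×13 = -23.8 → profitable ✗.
Mid-ability (own payoff 127 − 15.7×13 = -77.1): to s=0 gives 62 → profitable ✗; to s=28 gives 188 − 15.7×28 = -251.6 → no gain ✓.
3 of the 6 constraints hold; not an equilibrium.

3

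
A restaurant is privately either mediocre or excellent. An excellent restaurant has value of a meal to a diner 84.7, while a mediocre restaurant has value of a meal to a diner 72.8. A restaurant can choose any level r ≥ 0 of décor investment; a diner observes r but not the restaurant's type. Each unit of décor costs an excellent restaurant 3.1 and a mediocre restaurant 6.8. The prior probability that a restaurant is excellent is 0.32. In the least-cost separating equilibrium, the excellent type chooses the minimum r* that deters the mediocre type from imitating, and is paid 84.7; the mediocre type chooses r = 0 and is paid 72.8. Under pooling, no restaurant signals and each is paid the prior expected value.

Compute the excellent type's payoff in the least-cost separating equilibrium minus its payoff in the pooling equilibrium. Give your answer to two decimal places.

Least-cost separating signal: r* solves 72.8 = 84.7 − 6.8·r*, so r* = (84.7 − 72.8)/6.8 = 1.75.
Excellent type's separating payoff: 84.7 − 3.1 × r* = 84.7 − 3.1 × (84.7 − 72.8)/6.8 = 84.7 − 36.89/6.8 = 79.275.
Pooling payoff: 0.32 × 84.7 + 0.68 × 72.8 = 76.608.
Difference: 79.275 − 76.608 = 2.667, i.e. 2.67 to two decimal places.
The excellent type prefers to separate.

2.67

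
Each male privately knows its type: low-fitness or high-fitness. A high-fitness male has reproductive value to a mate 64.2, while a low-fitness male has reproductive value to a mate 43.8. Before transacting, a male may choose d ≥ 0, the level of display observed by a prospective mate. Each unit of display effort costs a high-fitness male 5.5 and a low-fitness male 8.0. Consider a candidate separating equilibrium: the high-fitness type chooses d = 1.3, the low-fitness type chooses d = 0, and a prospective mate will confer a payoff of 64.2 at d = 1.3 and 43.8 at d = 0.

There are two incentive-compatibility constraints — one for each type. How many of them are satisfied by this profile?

Low-fitness type: stay at 0 → 43.8; mimic → 64.2 − 8.0 × 1.3 = 53.8. IC fails (43.8 < 53.8).
High-fitness type: signal → 64.2 − 5.5 × 1.3 = 57.05; deviate to 0 → 43.8. IC holds (57.05 ≥ 43.8).
1 of 2 constraints hold, so this profile is not an equilibrium.

1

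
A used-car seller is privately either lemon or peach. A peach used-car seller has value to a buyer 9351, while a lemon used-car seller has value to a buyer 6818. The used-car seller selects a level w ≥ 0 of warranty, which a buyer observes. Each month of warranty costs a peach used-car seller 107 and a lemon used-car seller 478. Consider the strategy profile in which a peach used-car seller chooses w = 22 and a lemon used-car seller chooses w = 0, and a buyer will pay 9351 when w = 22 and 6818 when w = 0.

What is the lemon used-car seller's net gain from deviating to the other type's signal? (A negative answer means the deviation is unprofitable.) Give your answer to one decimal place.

Playing w = 0 the lemon used-car seller receives 6818.
Deviating to w = 22 brings payment 9351 at cost 478 × 22 = 10516, netting -1165.
Gain from deviating: -1165 − 6818 = -7983.0.
The gain is negative, so the lemon type's incentive-compatibility constraint is satisfied.

-7983.0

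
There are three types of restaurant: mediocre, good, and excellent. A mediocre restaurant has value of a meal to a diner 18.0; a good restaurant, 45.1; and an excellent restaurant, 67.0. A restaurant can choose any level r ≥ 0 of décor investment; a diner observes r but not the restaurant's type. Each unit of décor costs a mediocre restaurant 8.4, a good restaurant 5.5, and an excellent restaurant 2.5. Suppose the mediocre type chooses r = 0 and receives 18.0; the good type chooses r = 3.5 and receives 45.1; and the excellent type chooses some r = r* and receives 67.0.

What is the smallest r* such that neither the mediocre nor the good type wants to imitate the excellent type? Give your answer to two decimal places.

Good type (on-path payoff 45.1 − 5.5×3.5 = 25.85) won't mimic when 25.85 ≥ 67.0 − 5.5·r*, i.e. r* ≥ 7.48.
Mediocre type (on-path payoff 18.0) won't mimic when 18.0 ≥ 67.0 − 8.4·r*, i.e. r* ≥ 5.83.
Both must hold, so r* = max(5.83, 7.48) = 7.48. The good type's constraint binds.

7.48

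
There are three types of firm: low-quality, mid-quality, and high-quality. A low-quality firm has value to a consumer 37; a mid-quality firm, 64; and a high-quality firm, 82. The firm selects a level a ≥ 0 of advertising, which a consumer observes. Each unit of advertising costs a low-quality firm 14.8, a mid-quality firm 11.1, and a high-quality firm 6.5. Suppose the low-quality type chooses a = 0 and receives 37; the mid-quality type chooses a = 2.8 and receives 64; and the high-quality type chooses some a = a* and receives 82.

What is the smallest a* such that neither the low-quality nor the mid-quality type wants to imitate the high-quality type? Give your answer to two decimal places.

Mid-quality type (on-path payoff 64 − 11.1×2.8 = 32.92) won't mimic when 32.92 ≥ 82 − 11.1·a*, i.e. a* ≥ 4.42.
Low-quality type (on-path payoff 37) won't mimic when 37 ≥ 82 − 14.8·a*, i.e. a* ≥ 3.04.
Both must hold, so a* = max(3.04, 4.42) = 4.42. The mid-quality type's constraint binds.

4.42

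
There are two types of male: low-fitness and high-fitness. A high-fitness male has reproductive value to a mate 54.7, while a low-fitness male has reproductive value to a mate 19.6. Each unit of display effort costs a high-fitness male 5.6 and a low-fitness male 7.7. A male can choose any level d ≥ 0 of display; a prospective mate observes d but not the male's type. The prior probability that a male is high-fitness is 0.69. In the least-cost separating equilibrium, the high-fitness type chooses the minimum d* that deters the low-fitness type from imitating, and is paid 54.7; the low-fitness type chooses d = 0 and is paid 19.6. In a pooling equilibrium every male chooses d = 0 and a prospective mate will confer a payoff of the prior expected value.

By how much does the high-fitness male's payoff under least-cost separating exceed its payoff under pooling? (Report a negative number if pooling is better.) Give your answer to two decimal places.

-14.65

Least-cost separating signal: d* solves 19.6 = 54.7 − 7.7·d*, so d* = (54.7 − 19.6)/7.7 ≈ 4.5584.
High-fitness type's separating payoff: 54.7 − 5.6 × d* = 54.7 − 5.6 × (54.7 − 19.6)/7.7 = 54.7 − 196.56/7.7 ≈ 29.1727.
Pooling payoff: 0.69 × 54.7 + 0.31 × 19.6 = 43.819.
Difference: 29.1727 − 43.819 = -14.6463, i.e. -14.65 to two decimal places.
The high-fitness type would prefer the pooling outcome.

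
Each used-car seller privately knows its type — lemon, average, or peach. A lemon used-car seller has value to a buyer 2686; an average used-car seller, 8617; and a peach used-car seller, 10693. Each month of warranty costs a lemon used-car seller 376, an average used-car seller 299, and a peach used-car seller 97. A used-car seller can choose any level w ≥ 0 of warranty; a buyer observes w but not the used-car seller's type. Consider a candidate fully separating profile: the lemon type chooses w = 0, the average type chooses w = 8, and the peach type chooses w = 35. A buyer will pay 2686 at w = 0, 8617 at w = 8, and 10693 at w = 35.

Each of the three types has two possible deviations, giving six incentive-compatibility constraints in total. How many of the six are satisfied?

Lemon (own payoff 2686): to w=8 gives 8617 − 376×8 = 5609 → profitable ✗; to w=35 gives 10693 − 376×35 = -2467 → no gain ✓.
Average (own payoff 8617 − 299×8 = 6225): to w=0 gives 2686 → no gain ✓; to w=35 gives 10693 − 299×35 = 228 → no gain ✓.
Peach (own payoff 10693 − 97×35 = 7298): to w=0 gives 2686 → no gain ✓; to w=8 gives 8617 − 97×8 = 7841 → profitable ✗.
4 of the 6 constraints hold; not an equilibrium.

4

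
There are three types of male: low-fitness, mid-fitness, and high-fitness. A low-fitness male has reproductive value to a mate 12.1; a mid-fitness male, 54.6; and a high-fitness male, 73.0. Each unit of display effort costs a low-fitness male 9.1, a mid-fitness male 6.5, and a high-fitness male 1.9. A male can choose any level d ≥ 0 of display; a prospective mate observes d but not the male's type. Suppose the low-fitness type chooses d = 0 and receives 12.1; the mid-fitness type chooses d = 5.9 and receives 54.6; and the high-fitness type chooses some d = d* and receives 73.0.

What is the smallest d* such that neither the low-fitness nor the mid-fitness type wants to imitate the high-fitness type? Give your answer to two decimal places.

8.73

Low-fitness type (on-path payoff 12.1) won't mimic when 12.1 ≥ 73.0 − 9.1·d*, i.e. d* ≥ 6.69.
Mid-fitness type (on-path payoff 54.6 − 6.5×5.9 = 16.25) won't mimic when 16.25 ≥ 73.0 − 6.5·d*, i.e. d* ≥ 8.73.
Both must hold, so d* = max(6.69, 8.73) = 8.73. The mid-fitness type's constraint binds.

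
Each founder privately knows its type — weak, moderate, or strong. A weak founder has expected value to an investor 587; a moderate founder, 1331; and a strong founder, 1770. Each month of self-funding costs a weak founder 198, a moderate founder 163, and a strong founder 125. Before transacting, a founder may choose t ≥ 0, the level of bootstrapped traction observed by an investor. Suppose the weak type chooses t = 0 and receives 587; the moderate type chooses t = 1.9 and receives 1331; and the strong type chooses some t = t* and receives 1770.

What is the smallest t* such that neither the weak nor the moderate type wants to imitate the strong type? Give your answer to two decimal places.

Weak type (on-path payoff 587) won't mimic when 587 ≥ 1770 − 198·t*, i.e. t* ≥ 5.97.
Moderate type (on-path payoff 1331 − 163×1.9 = 1021.3) won't mimic when 1021.3 ≥ 1770 − 163·t*, i.e. t* ≥ 4.59.
Both must hold, so t* = max(5.97, 4.59) = 5.97. The weak type's constraint binds.

5.97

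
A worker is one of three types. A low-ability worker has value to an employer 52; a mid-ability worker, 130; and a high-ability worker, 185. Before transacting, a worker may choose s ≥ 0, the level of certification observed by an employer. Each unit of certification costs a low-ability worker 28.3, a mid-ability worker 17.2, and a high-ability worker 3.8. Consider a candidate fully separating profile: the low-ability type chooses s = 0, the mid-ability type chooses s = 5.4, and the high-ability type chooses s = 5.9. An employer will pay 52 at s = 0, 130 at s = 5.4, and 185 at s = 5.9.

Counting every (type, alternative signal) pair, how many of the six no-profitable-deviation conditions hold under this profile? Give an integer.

Mid-ability (own payoff 130 − 17.2×5.4 = 37.12): to s=0 gives 52 → profitable ✗; to s=5.9 gives 185 − 17.2×5.9 = 83.52 → profitable ✗.
High-ability (own payoff 185 − 3.8×5.9 = 162.58): to s=0 gives 52 → no gain ✓; to s=5.4 gives 130 − 3.8×5.4 = 109.48 → no gain ✓.
Low-ability (own payoff 52): to s=5.4 gives 130 − 28.3×5.4 = -22.82 → no gain ✓; to s=5.9 gives 185 − 28.3×5.9 = 18.03 → no gain ✓.
4 of the 6 constraints hold; not an equilibrium.

4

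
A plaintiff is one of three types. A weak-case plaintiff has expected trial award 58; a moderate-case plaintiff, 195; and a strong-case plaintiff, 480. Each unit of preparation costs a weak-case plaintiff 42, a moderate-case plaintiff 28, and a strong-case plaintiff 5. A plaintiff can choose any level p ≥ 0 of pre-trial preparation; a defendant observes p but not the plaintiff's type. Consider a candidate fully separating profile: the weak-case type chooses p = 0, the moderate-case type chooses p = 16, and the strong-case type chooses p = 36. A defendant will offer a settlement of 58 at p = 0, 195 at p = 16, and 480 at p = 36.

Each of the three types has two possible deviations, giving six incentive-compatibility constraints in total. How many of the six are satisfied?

Moderate-case (own payoff 195 − 28×16 = -253): to p=0 gives 58 → profitable ✗; to p=36 gives 480 − 28×36 = -528 → no gain ✓.
Weak-case (own payoff 58): to p=16 gives 195 − 42×16 = -477 → no gain ✓; to p=36 gives 480 − 42×36 = -1032 → no gain ✓.
Strong-case (own payoff 480 − 5×36 = 300): to p=0 gives 58 → no gain ✓; to p=16 gives 195 − 5×16 = 115 → no gain ✓.
5 of the 6 constraints hold; not an equilibrium.

5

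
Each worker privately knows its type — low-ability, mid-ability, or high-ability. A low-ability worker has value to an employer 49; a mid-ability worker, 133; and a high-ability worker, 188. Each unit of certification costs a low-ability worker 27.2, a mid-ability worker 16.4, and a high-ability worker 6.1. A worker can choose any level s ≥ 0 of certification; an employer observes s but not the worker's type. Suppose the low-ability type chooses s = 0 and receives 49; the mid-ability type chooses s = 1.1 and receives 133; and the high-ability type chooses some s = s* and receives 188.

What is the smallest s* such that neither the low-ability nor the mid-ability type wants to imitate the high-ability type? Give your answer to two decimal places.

Low-ability type (on-path payoff 49) won't mimic when 49 ≥ 188 − 27.2·s*, i.e. s* ≥ 5.11.
Mid-ability type (on-path payoff 133 − 16.4×1.1 = 114.96) won't mimic when 114.96 ≥ 188 − 16.4·s*, i.e. s* ≥ 4.45.
Both must hold, so s* = max(5.11, 4.45) = 5.11. The low-ability type's constraint binds.

5.11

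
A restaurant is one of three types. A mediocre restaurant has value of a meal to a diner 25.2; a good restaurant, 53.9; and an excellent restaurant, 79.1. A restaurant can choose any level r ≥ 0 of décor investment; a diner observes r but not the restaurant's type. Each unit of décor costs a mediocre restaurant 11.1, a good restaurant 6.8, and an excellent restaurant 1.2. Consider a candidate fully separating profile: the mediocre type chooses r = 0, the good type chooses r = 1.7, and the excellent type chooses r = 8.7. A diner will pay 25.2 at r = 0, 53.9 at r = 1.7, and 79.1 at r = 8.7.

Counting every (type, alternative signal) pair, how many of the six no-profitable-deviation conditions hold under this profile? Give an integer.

Mediocre (own payoff 25.2): to r=1.7 gives 53.9 − 11.1×1.7 = 35.03 → profitable ✗; to r=8.7 gives 79.1 − 11.1×8.7 = -17.47 → no gain ✓.
Good (own payoff 53.9 − 6.8×1.7 = 42.34): to r=0 gives 25.2 → no gain ✓; to r=8.7 gives 79.1 − 6.8×8.7 = 19.94 → no gain ✓.
Excellent (own payoff 79.1 − 1.2×8.7 = 68.66): to r=0 gives 25.2 → no gain ✓; to r=1.7 gives 53.9 − 1.2×1.7 = 51.86 → no gain ✓.
5 of the 6 constraints hold; not an equilibrium.

5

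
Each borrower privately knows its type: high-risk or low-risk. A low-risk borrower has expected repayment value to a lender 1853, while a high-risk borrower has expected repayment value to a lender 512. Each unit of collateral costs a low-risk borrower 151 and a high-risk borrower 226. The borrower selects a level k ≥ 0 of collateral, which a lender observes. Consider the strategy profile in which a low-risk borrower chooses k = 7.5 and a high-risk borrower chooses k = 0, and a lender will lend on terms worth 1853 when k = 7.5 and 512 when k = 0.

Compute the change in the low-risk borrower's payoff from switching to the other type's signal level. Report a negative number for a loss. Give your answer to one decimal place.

-208.5

Playing k = 7.5 the low-risk borrower receives 1853 − 151 × 7.5 = 720.5.
Deviating to k = 0 yields 512 instead.
Gain from deviating: 512 − 720.5 = -208.5.
The gain is negative, so the low-risk type's incentive-compatibility constraint is satisfied.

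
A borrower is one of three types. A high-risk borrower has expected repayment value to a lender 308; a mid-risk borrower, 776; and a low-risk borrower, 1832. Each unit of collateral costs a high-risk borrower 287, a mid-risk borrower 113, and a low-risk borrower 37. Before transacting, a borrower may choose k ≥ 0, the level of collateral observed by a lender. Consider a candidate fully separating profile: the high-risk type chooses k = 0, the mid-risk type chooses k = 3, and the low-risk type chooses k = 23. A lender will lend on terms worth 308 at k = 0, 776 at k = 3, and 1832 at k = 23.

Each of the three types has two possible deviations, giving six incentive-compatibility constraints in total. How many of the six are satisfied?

6

Mid-risk (own payoff 776 − 113×3 = 437): to k=0 gives 308 → no gain ✓; to k=23 gives 1832 − 113×23 = -767 → no gain ✓.
High-risk (own payoff 308): to k=3 gives 776 − 287×3 = -85 → no gain ✓; to k=23 gives 1832 − 287×23 = -4769 → no gain ✓.
Low-risk (own payoff 1832 − 37×23 = 981): to k=0 gives 308 → no gain ✓; to k=3 gives 776 − 37×3 = 665 → no gain ✓.
6 of the 6 constraints hold; this profile is a separating equilibrium.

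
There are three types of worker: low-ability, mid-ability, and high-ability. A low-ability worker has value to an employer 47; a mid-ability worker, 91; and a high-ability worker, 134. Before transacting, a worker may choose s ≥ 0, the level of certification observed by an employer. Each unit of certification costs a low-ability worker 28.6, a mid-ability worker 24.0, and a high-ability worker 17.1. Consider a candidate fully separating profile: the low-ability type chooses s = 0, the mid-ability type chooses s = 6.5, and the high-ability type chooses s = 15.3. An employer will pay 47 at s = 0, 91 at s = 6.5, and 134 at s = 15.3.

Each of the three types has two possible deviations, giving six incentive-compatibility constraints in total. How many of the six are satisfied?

3

Low-ability (own payoff 47): to s=6.5 gives 91 − 28.6×6.5 = -94.9 → no gain ✓; to s=15.3 gives 134 − 28.6×15.3 = -303.58 → no gain ✓.
High-ability (own payoff 134 − 17.1×15.3 = -127.63): to s=0 gives 47 → profitable ✗; to s=6.5 gives 91 − 17.1×6.5 = -20.15 → profitable ✗.
Mid-ability (own payoff 91 − 24.0×6.5 = -65): to s=0 gives 47 → profitable ✗; to s=15.3 gives 134 − 24.0×15.3 = -233.2 → no gain ✓.
3 of the 6 constraints hold; not an equilibrium.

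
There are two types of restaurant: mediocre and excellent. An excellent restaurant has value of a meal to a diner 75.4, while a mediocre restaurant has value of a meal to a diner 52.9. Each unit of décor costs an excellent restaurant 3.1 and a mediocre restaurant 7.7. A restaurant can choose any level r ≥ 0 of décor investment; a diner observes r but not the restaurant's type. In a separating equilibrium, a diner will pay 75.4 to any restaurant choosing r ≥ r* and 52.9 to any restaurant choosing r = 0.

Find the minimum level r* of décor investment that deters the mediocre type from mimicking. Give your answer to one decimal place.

A mediocre restaurant choosing r = 0 receives 52.9.
Imitating at r* instead would pay 75.4 at cost 7.7·r*, netting 75.4 − 7.7·r*.
Indifference: 52.9 = 75.4 − 7.7·r*, so r* = (75.4 − 52.9) / 7.7 ≈ 2.9.
At r* the mediocre type's incentive constraint just binds; the excellent type strictly prefers r* since its per-unit cost is lower.

2.9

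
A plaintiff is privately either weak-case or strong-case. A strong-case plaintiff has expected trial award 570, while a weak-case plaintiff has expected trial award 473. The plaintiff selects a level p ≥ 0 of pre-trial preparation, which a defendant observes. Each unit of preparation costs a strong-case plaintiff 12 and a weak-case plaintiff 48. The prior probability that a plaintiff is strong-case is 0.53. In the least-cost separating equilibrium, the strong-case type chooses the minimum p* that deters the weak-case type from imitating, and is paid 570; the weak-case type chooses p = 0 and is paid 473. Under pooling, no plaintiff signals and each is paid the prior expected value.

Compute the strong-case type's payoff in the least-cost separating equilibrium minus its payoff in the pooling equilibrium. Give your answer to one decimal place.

21.3

Least-cost separating signal: p* solves 473 = 570 − 48·p*, so p* = (570 − 473)/48 ≈ 2.0208.
Strong-case type's separating payoff: 570 − 12 × p* = 570 − 12 × (570 − 473)/48 = 570 − 1164/48 = 545.75.
Pooling payoff: 0.53 × 570 + 0.47 × 473 = 524.41.
Difference: 545.75 − 524.41 = 21.34, i.e. 21.3 to one decimal place.
The strong-case type prefers to separate.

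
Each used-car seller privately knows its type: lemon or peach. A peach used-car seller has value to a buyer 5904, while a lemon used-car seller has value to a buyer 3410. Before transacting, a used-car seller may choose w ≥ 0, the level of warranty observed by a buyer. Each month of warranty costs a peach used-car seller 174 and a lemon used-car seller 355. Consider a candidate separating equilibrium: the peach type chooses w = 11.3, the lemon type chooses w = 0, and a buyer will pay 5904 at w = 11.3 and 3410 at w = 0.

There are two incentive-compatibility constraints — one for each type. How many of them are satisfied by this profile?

2

Lemon type: stay at 0 → 3410; mimic → 5904 − 355 × 11.3 = 1892.5. IC holds (3410 ≥ 1892.5).
Peach type: signal → 5904 − 174 × 11.3 = 3937.8; deviate to 0 → 3410. IC holds (3937.8 ≥ 3410).
2 of 2 constraints hold, so this is a separating equilibrium.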